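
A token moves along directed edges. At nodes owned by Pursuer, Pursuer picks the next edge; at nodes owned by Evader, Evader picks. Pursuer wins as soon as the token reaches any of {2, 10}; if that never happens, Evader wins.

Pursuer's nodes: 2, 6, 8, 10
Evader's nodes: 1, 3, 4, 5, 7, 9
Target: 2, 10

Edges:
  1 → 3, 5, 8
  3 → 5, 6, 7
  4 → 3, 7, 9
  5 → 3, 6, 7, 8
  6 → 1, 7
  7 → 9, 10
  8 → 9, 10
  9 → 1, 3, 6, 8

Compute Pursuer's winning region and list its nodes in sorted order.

A0 = {2, 10}
A1: add {8} — 8 (Pursuer) has 8→10.
A2 = A1; e.g. 1 (Evader) can still go to 3. Fixed point.
Pursuer's winning region = {2, 8, 10}.

2, 8, 10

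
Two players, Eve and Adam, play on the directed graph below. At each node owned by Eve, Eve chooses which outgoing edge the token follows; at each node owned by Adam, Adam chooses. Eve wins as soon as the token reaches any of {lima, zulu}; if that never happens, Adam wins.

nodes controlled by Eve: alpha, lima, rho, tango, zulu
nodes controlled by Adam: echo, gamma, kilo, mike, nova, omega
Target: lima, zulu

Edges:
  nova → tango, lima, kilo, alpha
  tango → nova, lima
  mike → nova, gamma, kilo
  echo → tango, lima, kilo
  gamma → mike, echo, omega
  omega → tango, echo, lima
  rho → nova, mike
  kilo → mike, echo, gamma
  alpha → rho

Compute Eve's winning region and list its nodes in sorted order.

lima, tango, zulu

A0 = {lima, zulu}
A1: add {tango} — tango (Eve) has tango→lima.
A2 = A1; e.g. nova (Adam) can still go to kilo. Fixed point.
Eve's winning region = {lima, tango, zulu}.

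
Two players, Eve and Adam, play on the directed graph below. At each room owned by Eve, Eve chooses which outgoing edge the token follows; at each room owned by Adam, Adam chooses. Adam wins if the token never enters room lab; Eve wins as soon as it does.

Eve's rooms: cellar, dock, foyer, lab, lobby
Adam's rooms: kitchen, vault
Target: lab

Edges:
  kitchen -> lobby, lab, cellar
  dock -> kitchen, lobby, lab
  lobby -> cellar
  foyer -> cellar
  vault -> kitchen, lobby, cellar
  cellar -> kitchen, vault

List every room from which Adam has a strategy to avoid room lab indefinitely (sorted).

A0 = {lab}
A1: add {dock} — dock (Eve) has dock→lab.
A2 = A1; e.g. kitchen (Adam) can still go to lobby. Fixed point.
Eve's attractor = {dock, lab}; Adam avoids the target exactly from the complement.

cellar, foyer, kitchen, lobby, vault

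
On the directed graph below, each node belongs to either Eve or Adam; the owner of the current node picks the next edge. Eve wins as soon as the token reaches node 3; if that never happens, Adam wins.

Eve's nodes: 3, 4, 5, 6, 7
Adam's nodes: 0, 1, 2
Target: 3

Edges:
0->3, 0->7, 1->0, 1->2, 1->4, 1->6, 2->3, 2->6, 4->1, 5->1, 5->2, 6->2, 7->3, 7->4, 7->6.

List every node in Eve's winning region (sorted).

0, 3, 7

A0 = {3}
A1: add {7} — 7 (Eve) has 7→3.
A2: add {0} — 0 (Adam): all of {3, 7} already in.
A3 = A2; e.g. 1 (Adam) can still go to 2. Fixed point.
Eve's winning region = {0, 3, 7}.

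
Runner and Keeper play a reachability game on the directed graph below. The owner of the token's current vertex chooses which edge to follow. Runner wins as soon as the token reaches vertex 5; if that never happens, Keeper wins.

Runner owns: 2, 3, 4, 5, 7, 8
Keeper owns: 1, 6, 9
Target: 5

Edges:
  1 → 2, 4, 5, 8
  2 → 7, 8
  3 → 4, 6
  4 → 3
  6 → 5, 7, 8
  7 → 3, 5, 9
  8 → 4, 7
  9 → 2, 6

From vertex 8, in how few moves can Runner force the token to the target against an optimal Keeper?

A0 = {5}
A1: add {7} — 7 (Runner) has 7→5.
A2: add {2, 8} — 2 (Runner) has 2→7; 8 (Runner) has 8→7.
8 enters the attractor at level 2, so Runner can force the target in 2 moves from there.

2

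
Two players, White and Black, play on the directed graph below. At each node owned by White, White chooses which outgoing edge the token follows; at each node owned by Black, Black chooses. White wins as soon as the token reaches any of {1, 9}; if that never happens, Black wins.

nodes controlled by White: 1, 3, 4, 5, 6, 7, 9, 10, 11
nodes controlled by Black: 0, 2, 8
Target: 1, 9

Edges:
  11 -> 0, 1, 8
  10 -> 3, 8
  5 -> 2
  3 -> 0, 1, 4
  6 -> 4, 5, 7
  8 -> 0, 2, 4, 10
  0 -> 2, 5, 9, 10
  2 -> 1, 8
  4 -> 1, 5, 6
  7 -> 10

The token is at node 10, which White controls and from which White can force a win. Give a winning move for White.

A0 = {1, 9}
A1: add {3, 4, 11} — 3 (White) has 3→1; 4 (White) has 4→1; 11 (White) has 11→1.
A2: add {6, 10} — 6 (White) has 6→4; 10 (White) has 10→3.
A3: add {7} — 7 (White) has 7→10.
A4 = A3; e.g. 0 (Black) can still go to 2. Fixed point.
From 10, successor 3 is in the attractor (rank 1); the other successor 8 is not.

3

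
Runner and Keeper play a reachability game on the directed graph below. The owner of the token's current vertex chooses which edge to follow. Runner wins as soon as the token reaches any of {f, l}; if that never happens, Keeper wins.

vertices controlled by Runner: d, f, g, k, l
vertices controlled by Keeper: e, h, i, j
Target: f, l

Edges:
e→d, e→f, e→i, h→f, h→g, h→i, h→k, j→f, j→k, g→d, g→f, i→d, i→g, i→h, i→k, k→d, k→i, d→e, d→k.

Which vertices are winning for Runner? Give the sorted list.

A0 = {f, l}
A1: add {g} — g (Runner) has g→f.
A2 = A1; e.g. d (Runner) has no edge into A1. Fixed point.
Runner's winning region = {f, g, l}.

f, g, l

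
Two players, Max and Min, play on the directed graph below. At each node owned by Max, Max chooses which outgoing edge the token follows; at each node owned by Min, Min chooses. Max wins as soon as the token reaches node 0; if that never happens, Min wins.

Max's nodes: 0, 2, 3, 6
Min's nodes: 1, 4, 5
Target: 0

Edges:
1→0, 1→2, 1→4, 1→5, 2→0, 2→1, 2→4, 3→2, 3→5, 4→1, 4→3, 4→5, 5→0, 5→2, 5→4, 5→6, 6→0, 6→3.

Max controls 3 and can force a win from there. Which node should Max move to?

2

A0 = {0}
A1: add {2, 6} — 2 (Max) has 2→0; 6 (Max) has 6→0.
A2: add {3} — 3 (Max) has 3→2.
A3 = A2; e.g. 1 (Min) can still go to 4. Fixed point.
From 3, successor 2 is in the attractor (rank 1); the other successor 5 is not.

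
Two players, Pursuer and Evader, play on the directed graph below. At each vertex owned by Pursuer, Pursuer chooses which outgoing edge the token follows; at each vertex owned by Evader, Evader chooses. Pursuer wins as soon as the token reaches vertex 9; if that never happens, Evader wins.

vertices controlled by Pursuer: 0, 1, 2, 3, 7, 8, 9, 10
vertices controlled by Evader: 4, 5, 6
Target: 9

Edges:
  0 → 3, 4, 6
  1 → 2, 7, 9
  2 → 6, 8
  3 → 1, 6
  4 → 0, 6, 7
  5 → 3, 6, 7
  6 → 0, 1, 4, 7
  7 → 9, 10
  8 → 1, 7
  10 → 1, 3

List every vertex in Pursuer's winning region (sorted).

0, 1, 2, 3, 7, 8, 9, 10

A0 = {9}
A1: add {1, 7} — 1 (Pursuer) has 1→9; 7 (Pursuer) has 7→9.
A2: add {3, 8, 10} — 3 (Pursuer) has 3→1; 8 (Pursuer) has 8→1; 10 (Pursuer) has 10→1.
A3: add {0, 2} — 0 (Pursuer) has 0→3; 2 (Pursuer) has 2→8.
A4 = A3; e.g. 4 (Evader) can still go to 6. Fixed point.
Pursuer's winning region = {0, 1, 2, 3, 7, 8, 9, 10}.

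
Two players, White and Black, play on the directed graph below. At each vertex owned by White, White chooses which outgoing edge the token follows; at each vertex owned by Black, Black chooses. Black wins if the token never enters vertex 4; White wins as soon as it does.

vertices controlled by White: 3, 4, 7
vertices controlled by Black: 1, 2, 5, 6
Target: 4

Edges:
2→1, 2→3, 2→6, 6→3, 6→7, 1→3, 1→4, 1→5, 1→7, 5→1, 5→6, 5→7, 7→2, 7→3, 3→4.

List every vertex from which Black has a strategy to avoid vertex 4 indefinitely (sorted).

1, 2, 5

A0 = {4}
A1: add {3} — 3 (White) has 3→4.
A2: add {7} — 7 (White) has 7→3.
A3: add {6} — 6 (Black): all of {3, 7} already in.
A4 = A3; e.g. 1 (Black) can still go to 5. Fixed point.
White's attractor = {3, 4, 6, 7}; Black avoids the target exactly from the complement.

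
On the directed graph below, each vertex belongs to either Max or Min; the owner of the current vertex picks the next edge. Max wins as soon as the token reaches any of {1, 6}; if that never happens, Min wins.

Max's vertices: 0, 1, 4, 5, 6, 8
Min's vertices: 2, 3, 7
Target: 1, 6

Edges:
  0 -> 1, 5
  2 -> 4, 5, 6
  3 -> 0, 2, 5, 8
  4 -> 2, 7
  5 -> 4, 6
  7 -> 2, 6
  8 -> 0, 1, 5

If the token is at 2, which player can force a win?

Min

A0 = {1, 6}
A1: add {0, 5, 8} — 0 (Max) has 0→1; 5 (Max) has 5→6; 8 (Max) has 8→1.
A2 = A1; e.g. 2 (Min) can still go to 4. Fixed point.
2 never enters the attractor, so Min can avoid the target forever.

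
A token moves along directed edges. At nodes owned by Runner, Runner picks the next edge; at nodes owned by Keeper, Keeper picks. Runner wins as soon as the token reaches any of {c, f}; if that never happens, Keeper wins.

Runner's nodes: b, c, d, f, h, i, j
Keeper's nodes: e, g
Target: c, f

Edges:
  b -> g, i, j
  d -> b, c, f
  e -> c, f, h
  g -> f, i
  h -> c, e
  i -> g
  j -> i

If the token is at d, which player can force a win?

A0 = {c, f}
A1: add {d, h} — d (Runner) has d→c; h (Runner) has h→c.
d ∈ A1, so Runner can force the target.

Runner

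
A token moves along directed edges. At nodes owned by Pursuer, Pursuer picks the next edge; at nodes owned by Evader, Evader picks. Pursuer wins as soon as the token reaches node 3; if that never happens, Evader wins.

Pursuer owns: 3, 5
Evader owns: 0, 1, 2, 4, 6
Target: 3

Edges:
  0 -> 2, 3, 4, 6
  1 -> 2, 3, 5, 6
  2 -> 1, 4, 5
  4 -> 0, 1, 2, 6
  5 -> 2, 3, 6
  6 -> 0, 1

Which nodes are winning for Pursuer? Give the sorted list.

3, 5

A0 = {3}
A1: add {5} — 5 (Pursuer) has 5→3.
A2 = A1; e.g. 0 (Evader) can still go to 2. Fixed point.
Pursuer's winning region = {3, 5}.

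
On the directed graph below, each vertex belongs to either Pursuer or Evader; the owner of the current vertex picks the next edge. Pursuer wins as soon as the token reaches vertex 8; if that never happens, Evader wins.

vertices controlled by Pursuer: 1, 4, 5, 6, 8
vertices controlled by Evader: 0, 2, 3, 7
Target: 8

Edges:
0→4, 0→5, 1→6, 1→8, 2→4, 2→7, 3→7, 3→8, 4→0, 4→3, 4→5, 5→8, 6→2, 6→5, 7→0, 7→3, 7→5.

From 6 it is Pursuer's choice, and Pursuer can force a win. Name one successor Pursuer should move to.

5

A0 = {8}
A1: add {1, 5} — 1 (Pursuer) has 1→8; 5 (Pursuer) has 5→8.
A2: add {4, 6} — 4 (Pursuer) has 4→5; 6 (Pursuer) has 6→5.
A3: add {0} — 0 (Evader): all of {4, 5} already in.
A4 = A3; e.g. 2 (Evader) can still go to 7. Fixed point.
From 6, successor 5 is in the attractor (rank 1); the other successor 2 is not.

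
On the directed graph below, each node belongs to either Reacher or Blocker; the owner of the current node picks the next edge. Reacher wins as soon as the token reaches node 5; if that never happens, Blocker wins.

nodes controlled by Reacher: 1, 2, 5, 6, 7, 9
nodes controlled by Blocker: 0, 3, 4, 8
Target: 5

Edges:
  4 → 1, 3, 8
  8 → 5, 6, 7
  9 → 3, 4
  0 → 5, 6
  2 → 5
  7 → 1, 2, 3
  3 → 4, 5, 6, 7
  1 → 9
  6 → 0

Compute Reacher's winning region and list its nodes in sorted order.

A0 = {5}
A1: add {2} — 2 (Reacher) has 2→5.
A2: add {7} — 7 (Reacher) has 7→2.
A3 = A2; e.g. 0 (Blocker) can still go to 6. Fixed point.
Reacher's winning region = {2, 5, 7}.

2, 5, 7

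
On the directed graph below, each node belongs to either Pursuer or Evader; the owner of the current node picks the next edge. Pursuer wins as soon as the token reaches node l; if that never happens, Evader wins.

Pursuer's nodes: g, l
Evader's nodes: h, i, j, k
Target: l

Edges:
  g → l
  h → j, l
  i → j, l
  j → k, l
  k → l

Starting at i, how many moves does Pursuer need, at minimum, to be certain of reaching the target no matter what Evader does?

A0 = {l}
A1: add {g, k} — g (Pursuer) has g→l; k (Evader): all of {l} already in.
A2: add {j} — j (Evader): all of {k, l} already in.
A3: add {h, i} — h (Evader): all of {j, l} already in; i (Evader): all of {j, l} already in.
A3 = all vertices. Fixed point.
i enters the attractor at level 3, so Pursuer can force the target in 3 moves from there.

3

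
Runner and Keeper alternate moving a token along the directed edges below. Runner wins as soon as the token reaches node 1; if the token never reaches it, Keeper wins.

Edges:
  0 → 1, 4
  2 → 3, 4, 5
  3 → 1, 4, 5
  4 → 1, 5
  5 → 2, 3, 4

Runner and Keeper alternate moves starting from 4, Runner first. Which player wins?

Track states (vertex, player-to-move).
A0 = {(1,Runner), (1,Keeper)}
A1: add {(0,Runner), (3,Runner), (4,Runner)}.
(4,Runner) ∈ A1 ⇒ Runner forces the target.

Runner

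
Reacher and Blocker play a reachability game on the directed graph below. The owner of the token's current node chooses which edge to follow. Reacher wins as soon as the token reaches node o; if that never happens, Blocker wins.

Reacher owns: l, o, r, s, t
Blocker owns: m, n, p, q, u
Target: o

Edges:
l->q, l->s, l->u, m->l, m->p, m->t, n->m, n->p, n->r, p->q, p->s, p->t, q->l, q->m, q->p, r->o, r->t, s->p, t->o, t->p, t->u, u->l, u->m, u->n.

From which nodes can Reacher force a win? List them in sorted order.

o, r, t

A0 = {o}
A1: add {r, t} — r (Reacher) has r→o; t (Reacher) has t→o.
A2 = A1; e.g. l (Reacher) has no edge into A1. Fixed point.
Reacher's winning region = {o, r, t}.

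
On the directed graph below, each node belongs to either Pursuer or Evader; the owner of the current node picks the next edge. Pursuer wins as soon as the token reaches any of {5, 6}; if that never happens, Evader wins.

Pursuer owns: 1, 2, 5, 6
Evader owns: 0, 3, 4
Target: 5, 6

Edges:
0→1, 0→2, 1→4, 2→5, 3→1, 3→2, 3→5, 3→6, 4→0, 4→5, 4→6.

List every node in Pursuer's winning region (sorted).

A0 = {5, 6}
A1: add {2} — 2 (Pursuer) has 2→5.
A2 = A1; e.g. 0 (Evader) can still go to 1. Fixed point.
Pursuer's winning region = {2, 5, 6}.

2, 5, 6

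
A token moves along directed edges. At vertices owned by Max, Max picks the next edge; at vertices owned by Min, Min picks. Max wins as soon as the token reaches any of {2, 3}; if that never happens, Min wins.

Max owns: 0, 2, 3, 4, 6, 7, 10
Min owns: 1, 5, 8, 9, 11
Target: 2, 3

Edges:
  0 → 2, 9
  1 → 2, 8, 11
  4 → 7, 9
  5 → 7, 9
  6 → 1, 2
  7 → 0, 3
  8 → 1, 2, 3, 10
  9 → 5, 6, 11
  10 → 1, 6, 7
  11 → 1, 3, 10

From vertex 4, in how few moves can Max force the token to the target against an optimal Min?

A0 = {2, 3}
A1: add {0, 6, 7} — 0 (Max) has 0→2; 6 (Max) has 6→2; 7 (Max) has 7→3.
A2: add {4, 10} — 4 (Max) has 4→7; 10 (Max) has 10→6.
A3 = A2; e.g. 1 (Min) can still go to 8. Fixed point.
4 enters the attractor at level 2, so Max can force the target in 2 moves from there.

2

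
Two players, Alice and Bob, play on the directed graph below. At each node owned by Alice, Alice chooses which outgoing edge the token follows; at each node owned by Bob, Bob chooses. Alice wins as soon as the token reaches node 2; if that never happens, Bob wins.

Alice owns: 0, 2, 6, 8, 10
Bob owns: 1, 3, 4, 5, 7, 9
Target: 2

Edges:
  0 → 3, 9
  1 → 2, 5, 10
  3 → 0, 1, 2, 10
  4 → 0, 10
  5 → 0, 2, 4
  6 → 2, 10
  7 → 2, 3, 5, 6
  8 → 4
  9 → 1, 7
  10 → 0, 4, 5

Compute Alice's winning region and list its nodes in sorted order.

2, 6

A0 = {2}
A1: add {6} — 6 (Alice) has 6→2.
A2 = A1; e.g. 0 (Alice) has no edge into A1. Fixed point.
Alice's winning region = {2, 6}.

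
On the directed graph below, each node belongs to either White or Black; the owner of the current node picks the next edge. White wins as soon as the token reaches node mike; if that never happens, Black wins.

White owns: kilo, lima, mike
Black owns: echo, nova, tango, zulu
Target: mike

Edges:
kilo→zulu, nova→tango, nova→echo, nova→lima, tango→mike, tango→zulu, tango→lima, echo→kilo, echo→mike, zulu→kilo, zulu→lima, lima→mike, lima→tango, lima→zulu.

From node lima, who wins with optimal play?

A0 = {mike}
A1: add {lima} — lima (White) has lima→mike.
A2 = A1; e.g. kilo (White) has no edge into A1. Fixed point.
lima ∈ A1, so White can force the target.

White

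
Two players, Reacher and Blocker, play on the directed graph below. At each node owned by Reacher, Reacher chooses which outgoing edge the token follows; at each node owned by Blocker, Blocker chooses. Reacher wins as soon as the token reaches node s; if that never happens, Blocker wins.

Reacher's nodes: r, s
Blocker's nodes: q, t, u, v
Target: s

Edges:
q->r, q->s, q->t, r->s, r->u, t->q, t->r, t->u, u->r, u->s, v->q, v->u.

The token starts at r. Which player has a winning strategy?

Reacher

A0 = {s}
A1: add {r} — r (Reacher) has r→s.
r ∈ A1, so Reacher can force the target.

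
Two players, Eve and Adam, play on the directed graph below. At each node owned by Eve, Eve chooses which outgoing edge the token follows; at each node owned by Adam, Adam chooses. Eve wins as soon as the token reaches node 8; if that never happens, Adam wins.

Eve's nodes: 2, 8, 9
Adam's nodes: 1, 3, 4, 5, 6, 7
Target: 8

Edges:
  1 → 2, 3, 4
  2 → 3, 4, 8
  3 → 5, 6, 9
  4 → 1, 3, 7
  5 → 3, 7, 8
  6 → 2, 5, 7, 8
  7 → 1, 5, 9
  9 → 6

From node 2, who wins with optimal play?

A0 = {8}
A1: add {2} — 2 (Eve) has 2→8.
A2 = A1; e.g. 1 (Adam) can still go to 3. Fixed point.
2 ∈ A1, so Eve can force the target.

Eve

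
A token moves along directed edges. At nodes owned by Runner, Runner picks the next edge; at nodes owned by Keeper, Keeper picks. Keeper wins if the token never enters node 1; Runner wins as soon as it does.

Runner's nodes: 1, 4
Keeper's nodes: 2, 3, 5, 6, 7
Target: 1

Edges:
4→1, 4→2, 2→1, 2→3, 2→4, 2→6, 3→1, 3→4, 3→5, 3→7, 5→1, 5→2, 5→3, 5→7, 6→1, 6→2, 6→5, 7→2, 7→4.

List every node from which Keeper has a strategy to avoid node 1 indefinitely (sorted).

A0 = {1}
A1: add {4} — 4 (Runner) has 4→1.
A2 = A1; e.g. 2 (Keeper) can still go to 3. Fixed point.
Runner's attractor = {1, 4}; Keeper avoids the target exactly from the complement.

2, 3, 5, 6, 7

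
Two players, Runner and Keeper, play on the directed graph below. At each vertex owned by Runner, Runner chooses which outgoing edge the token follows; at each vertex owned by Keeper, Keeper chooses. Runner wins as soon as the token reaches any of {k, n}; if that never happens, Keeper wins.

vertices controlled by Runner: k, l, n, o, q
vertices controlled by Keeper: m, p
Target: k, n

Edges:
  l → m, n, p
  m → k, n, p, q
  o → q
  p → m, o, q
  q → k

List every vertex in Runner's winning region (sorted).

A0 = {k, n}
A1: add {l, q} — l (Runner) has l→n; q (Runner) has q→k.
A2: add {o} — o (Runner) has o→q.
A3 = A2; e.g. m (Keeper) can still go to p. Fixed point.
Runner's winning region = {k, l, n, o, q}.

k, l, n, o, q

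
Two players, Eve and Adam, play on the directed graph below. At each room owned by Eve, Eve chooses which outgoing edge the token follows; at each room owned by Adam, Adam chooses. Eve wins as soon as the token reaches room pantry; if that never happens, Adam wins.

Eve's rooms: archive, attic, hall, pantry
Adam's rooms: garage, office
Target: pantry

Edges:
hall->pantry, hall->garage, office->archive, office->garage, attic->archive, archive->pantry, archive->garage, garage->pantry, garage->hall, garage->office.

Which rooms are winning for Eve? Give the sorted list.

A0 = {pantry}
A1: add {archive, hall} — hall (Eve) has hall→pantry; archive (Eve) has archive→pantry.
A2: add {attic} — attic (Eve) has attic→archive.
A3 = A2; e.g. office (Adam) can still go to garage. Fixed point.
Eve's winning region = {archive, attic, hall, pantry}.

archive, attic, hall, pantry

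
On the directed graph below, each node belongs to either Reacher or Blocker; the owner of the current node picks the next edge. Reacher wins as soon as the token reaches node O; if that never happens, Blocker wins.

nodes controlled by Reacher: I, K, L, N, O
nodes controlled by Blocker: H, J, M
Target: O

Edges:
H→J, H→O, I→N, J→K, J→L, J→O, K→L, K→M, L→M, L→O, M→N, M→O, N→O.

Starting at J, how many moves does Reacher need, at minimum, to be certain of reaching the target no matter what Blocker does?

A0 = {O}
A1: add {L, N} — L (Reacher) has L→O; N (Reacher) has N→O.
A2: add {I, K, M} — I (Reacher) has I→N; K (Reacher) has K→L; M (Blocker): all of {N, O} already in.
A3: add {J} — J (Blocker): all of {K, L, O} already in.
J enters the attractor at level 3, so Reacher can force the target in 3 moves from there.

3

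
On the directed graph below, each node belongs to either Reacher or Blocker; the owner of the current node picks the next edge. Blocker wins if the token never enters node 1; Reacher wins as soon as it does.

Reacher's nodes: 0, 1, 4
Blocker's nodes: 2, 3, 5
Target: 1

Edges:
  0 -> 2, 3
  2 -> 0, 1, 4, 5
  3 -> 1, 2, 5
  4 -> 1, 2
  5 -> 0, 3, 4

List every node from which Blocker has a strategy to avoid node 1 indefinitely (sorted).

0, 2, 3, 5

A0 = {1}
A1: add {4} — 4 (Reacher) has 4→1.
A2 = A1; e.g. 0 (Reacher) has no edge into A1. Fixed point.
Reacher's attractor = {1, 4}; Blocker avoids the target exactly from the complement.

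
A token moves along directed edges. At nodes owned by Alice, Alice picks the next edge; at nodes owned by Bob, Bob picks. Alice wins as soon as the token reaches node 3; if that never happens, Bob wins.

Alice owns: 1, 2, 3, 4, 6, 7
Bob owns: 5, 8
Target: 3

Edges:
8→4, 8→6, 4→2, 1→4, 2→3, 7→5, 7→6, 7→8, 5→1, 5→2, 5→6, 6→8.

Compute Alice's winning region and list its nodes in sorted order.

A0 = {3}
A1: add {2} — 2 (Alice) has 2→3.
A2: add {4} — 4 (Alice) has 4→2.
A3: add {1} — 1 (Alice) has 1→4.
A4 = A3; e.g. 5 (Bob) can still go to 6. Fixed point.
Alice's winning region = {1, 2, 3, 4}.

1, 2, 3, 4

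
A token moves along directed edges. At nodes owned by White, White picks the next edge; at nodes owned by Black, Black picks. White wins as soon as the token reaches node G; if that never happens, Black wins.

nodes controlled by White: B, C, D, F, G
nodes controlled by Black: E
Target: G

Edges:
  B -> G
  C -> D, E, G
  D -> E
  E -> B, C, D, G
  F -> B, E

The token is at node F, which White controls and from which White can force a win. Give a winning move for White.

A0 = {G}
A1: add {B, C} — B (White) has B→G; C (White) has C→G.
A2: add {F} — F (White) has F→B.
A3 = A2; e.g. D (White) has no edge into A2. Fixed point.
From F, successor B is in the attractor (rank 1); the other successor E is not.

B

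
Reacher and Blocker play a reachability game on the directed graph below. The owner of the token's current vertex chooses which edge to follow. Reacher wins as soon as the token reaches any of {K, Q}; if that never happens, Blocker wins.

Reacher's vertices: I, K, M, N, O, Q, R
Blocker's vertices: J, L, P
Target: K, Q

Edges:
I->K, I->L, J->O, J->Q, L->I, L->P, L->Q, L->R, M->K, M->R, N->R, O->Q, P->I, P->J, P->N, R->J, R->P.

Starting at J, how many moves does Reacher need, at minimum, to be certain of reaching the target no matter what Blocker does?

2

A0 = {K, Q}
A1: add {I, M, O} — I (Reacher) has I→K; M (Reacher) has M→K; O (Reacher) has O→Q.
A2: add {J} — J (Blocker): all of {O, Q} already in.
J enters the attractor at level 2, so Reacher can force the target in 2 moves from there.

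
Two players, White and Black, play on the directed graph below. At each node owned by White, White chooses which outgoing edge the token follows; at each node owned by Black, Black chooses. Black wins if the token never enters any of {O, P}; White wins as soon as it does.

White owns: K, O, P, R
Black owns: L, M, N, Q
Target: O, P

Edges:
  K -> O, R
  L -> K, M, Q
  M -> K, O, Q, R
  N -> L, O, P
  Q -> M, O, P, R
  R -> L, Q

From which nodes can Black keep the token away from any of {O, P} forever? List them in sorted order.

A0 = {O, P}
A1: add {K} — K (White) has K→O.
A2 = A1; e.g. L (Black) can still go to M. Fixed point.
White's attractor = {K, O, P}; Black avoids the target exactly from the complement.

L, M, N, Q, R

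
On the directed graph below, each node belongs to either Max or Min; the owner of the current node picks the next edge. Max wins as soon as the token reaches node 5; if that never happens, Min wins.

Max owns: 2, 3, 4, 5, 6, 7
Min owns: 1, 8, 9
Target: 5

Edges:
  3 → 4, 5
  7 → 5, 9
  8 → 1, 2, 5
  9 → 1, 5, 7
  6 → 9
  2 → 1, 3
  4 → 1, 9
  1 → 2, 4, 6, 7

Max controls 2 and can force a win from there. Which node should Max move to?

3

A0 = {5}
A1: add {3, 7} — 3 (Max) has 3→5; 7 (Max) has 7→5.
A2: add {2} — 2 (Max) has 2→3.
A3 = A2; e.g. 1 (Min) can still go to 4. Fixed point.
From 2, successor 3 is in the attractor (rank 1); the other successor 1 is not.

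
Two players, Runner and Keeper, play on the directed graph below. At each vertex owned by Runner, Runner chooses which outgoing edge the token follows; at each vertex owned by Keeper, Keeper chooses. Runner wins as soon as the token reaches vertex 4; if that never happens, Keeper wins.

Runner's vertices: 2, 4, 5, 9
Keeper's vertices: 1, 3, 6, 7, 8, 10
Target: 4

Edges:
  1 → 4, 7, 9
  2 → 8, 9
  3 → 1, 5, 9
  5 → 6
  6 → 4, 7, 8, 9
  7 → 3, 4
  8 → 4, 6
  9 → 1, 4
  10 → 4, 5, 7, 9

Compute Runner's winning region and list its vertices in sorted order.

A0 = {4}
A1: add {9} — 9 (Runner) has 9→4.
A2: add {2} — 2 (Runner) has 2→9.
A3 = A2; e.g. 1 (Keeper) can still go to 7. Fixed point.
Runner's winning region = {2, 4, 9}.

2, 4, 9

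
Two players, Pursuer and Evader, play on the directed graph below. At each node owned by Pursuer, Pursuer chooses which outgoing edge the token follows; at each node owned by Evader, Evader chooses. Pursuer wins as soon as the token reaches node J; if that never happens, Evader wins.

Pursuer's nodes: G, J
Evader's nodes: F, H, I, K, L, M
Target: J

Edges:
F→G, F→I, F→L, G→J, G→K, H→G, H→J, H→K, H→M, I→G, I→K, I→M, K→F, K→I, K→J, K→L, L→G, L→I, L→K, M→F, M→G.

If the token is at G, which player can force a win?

A0 = {J}
A1: add {G} — G (Pursuer) has G→J.
A2 = A1; e.g. F (Evader) can still go to I. Fixed point.
G ∈ A1, so Pursuer can force the target.

Pursuer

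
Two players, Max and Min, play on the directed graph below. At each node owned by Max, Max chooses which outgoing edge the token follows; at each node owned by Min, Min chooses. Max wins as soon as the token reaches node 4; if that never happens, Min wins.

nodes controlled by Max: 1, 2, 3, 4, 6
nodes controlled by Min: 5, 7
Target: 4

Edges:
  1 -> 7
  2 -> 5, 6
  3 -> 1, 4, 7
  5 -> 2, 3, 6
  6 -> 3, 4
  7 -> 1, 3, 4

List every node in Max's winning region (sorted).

A0 = {4}
A1: add {3, 6} — 3 (Max) has 3→4; 6 (Max) has 6→4.
A2: add {2} — 2 (Max) has 2→6.
A3: add {5} — 5 (Min): all of {2, 3, 6} already in.
A4 = A3; e.g. 1 (Max) has no edge into A3. Fixed point.
Max's winning region = {2, 3, 4, 5, 6}.

2, 3, 4, 5, 6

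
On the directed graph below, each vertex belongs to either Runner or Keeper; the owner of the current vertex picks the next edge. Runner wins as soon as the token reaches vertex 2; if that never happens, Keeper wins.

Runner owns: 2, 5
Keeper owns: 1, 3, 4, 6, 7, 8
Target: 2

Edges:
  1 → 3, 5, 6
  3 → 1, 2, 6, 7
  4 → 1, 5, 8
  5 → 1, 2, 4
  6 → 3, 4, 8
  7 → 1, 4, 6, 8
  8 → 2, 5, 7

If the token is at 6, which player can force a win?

A0 = {2}
A1: add {5} — 5 (Runner) has 5→2.
A2 = A1; e.g. 1 (Keeper) can still go to 3. Fixed point.
6 never enters the attractor, so Keeper can avoid the target forever.

Keeper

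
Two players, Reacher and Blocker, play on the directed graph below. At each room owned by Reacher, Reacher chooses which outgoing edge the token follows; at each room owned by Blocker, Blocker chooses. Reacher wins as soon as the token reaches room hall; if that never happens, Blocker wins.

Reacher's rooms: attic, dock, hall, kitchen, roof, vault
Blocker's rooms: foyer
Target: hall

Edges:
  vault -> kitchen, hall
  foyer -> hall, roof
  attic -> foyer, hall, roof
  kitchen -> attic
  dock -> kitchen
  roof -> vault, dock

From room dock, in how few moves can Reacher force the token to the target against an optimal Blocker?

A0 = {hall}
A1: add {attic, vault} — vault (Reacher) has vault→hall; attic (Reacher) has attic→hall.
A2: add {kitchen, roof} — kitchen (Reacher) has kitchen→attic; roof (Reacher) has roof→vault.
A3: add {dock, foyer} — foyer (Blocker): all of {hall, roof} already in; dock (Reacher) has dock→kitchen.
A3 = all vertices. Fixed point.
dock enters the attractor at level 3, so Reacher can force the target in 3 moves from there.

3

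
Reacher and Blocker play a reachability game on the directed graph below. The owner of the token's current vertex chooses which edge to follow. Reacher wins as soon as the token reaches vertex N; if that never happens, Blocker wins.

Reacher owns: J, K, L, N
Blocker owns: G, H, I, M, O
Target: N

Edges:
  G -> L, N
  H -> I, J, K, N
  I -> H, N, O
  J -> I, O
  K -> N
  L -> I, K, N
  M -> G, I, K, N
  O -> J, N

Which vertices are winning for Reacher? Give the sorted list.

G, K, L, N

A0 = {N}
A1: add {K, L} — K (Reacher) has K→N; L (Reacher) has L→N.
A2: add {G} — G (Blocker): all of {L, N} already in.
A3 = A2; e.g. H (Blocker) can still go to I. Fixed point.
Reacher's winning region = {G, K, L, N}.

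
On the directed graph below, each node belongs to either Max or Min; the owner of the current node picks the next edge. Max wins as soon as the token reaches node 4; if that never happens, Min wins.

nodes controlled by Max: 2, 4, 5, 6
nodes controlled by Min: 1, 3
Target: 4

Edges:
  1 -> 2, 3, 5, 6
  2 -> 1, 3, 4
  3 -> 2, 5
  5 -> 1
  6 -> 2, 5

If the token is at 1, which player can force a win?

Min

A0 = {4}
A1: add {2} — 2 (Max) has 2→4.
A2: add {6} — 6 (Max) has 6→2.
A3 = A2; e.g. 1 (Min) can still go to 3. Fixed point.
1 never enters the attractor, so Min can avoid the target forever.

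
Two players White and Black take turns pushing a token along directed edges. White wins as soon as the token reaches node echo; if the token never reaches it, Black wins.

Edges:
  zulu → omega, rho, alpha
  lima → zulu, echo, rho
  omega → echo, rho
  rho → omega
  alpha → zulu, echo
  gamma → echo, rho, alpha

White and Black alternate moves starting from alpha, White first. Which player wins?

Track states (vertex, player-to-move).
A0 = {(echo,White), (echo,Black)}
A1: add {(lima,White), (omega,White), (alpha,White), (gamma,White)}.
(alpha,White) ∈ A1 ⇒ White forces the target.

White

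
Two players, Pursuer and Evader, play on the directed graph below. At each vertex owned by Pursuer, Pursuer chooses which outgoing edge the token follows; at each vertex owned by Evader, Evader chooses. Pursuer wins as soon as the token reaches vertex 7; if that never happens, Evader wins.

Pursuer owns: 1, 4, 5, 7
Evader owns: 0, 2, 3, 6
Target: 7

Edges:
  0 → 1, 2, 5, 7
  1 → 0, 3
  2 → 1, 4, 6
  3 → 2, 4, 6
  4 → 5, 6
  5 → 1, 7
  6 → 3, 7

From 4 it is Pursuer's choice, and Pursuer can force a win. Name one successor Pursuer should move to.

A0 = {7}
A1: add {5} — 5 (Pursuer) has 5→7.
A2: add {4} — 4 (Pursuer) has 4→5.
A3 = A2; e.g. 0 (Evader) can still go to 1. Fixed point.
From 4, successor 5 is in the attractor (rank 1); the other successor 6 is not.

5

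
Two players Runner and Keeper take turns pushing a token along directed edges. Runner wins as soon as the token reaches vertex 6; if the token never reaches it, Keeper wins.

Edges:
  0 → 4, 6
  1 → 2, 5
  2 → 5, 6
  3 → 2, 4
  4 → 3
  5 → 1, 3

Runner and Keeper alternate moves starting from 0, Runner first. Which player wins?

Runner

Track states (vertex, player-to-move).
A0 = {(6,Runner), (6,Keeper)}
A1: add {(0,Runner), (2,Runner)}.
(0,Runner) ∈ A1 ⇒ Runner forces the target.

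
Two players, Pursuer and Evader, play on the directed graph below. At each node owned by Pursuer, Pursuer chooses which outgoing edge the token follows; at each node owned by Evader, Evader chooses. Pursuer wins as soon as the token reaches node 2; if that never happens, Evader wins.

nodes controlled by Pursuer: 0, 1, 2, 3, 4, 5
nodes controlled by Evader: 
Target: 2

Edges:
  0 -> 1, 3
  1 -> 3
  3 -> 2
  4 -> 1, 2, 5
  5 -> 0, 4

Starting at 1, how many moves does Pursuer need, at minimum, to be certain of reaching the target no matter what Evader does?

2

A0 = {2}
A1: add {3, 4} — 3 (Pursuer) has 3→2; 4 (Pursuer) has 4→2.
A2: add {0, 1, 5} — 0 (Pursuer) has 0→3; 1 (Pursuer) has 1→3; 5 (Pursuer) has 5→4.
A2 = all vertices. Fixed point.
1 enters the attractor at level 2, so Pursuer can force the target in 2 moves from there.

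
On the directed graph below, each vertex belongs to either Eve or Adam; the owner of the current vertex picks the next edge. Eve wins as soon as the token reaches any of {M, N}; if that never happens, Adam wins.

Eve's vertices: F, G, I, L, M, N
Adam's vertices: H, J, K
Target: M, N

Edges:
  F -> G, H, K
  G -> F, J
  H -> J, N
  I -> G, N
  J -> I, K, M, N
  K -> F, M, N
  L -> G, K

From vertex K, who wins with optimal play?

Adam

A0 = {M, N}
A1: add {I} — I (Eve) has I→N.
A2 = A1; e.g. F (Eve) has no edge into A1. Fixed point.
K never enters the attractor, so Adam can avoid the target forever.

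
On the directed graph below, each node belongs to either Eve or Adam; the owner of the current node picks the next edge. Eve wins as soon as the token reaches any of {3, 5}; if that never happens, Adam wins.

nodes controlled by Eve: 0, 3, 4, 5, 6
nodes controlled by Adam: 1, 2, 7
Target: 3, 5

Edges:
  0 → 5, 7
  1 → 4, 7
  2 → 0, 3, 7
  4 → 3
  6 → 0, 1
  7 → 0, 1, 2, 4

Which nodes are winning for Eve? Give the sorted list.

A0 = {3, 5}
A1: add {0, 4} — 0 (Eve) has 0→5; 4 (Eve) has 4→3.
A2: add {6} — 6 (Eve) has 6→0.
A3 = A2; e.g. 1 (Adam) can still go to 7. Fixed point.
Eve's winning region = {0, 3, 4, 5, 6}.

0, 3, 4, 5, 6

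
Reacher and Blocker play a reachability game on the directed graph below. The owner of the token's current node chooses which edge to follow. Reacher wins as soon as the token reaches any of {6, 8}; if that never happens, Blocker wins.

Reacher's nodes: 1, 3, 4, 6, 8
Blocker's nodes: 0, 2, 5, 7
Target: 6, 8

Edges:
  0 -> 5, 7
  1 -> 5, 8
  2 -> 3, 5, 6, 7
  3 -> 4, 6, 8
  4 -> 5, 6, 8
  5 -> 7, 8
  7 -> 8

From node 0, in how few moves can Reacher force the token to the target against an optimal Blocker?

3

A0 = {6, 8}
A1: add {1, 3, 4, 7} — 1 (Reacher) has 1→8; 3 (Reacher) has 3→6; 4 (Reacher) has 4→6; 7 (Blocker): all of {8} already in.
A2: add {5} — 5 (Blocker): all of {7, 8} already in.
A3: add {0, 2} — 0 (Blocker): all of {5, 7} already in; 2 (Blocker): all of {3, 5, 6, 7} already in.
A3 = all vertices. Fixed point.
0 enters the attractor at level 3, so Reacher can force the target in 3 moves from there.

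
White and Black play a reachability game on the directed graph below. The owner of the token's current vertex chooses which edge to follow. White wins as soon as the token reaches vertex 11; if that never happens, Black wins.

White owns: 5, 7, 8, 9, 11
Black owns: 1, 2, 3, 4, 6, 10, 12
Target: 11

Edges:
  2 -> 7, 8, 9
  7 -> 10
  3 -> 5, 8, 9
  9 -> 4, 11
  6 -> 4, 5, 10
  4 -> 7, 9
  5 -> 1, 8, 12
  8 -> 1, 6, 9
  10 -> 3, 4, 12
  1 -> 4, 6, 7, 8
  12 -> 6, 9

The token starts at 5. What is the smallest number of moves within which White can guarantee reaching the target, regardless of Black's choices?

A0 = {11}
A1: add {9} — 9 (White) has 9→11.
A2: add {8} — 8 (White) has 8→9.
A3: add {5} — 5 (White) has 5→8.
5 enters the attractor at level 3, so White can force the target in 3 moves from there.

3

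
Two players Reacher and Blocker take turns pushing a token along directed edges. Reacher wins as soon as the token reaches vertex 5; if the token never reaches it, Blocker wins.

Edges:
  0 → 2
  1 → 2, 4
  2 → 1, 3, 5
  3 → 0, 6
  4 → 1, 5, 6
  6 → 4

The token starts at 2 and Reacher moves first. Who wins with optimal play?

Reacher

Track states (vertex, player-to-move).
A0 = {(5,Reacher), (5,Blocker)}
A1: add {(2,Reacher), (4,Reacher)}.
(2,Reacher) ∈ A1 ⇒ Reacher forces the target.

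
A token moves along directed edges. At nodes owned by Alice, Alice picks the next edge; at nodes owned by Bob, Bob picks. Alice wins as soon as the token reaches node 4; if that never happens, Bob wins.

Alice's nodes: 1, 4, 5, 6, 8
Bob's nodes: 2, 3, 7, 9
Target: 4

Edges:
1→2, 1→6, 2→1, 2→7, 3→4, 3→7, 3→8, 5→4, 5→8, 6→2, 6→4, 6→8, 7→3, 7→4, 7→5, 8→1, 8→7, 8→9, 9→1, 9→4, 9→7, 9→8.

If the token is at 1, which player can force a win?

Alice

A0 = {4}
A1: add {5, 6} — 5 (Alice) has 5→4; 6 (Alice) has 6→4.
A2: add {1} — 1 (Alice) has 1→6.
1 ∈ A2, so Alice can force the target.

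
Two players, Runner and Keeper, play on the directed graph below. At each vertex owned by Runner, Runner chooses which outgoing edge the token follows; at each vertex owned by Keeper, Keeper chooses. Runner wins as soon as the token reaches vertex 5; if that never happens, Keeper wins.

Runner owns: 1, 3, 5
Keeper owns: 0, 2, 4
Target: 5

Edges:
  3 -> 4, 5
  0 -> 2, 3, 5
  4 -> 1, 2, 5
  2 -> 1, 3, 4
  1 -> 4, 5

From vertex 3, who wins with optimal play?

Runner

A0 = {5}
A1: add {1, 3} — 1 (Runner) has 1→5; 3 (Runner) has 3→5.
A2 = A1; e.g. 0 (Keeper) can still go to 2. Fixed point.
3 ∈ A1, so Runner can force the target.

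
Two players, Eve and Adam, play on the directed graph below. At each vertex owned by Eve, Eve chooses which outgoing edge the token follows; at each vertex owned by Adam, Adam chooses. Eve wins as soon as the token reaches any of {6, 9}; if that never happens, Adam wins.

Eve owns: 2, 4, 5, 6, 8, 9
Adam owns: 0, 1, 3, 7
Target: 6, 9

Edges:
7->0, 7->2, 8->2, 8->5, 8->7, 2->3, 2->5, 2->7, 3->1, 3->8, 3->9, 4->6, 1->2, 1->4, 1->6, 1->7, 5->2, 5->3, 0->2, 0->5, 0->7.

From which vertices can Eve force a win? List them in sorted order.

4, 6, 9

A0 = {6, 9}
A1: add {4} — 4 (Eve) has 4→6.
A2 = A1; e.g. 0 (Adam) can still go to 2. Fixed point.
Eve's winning region = {4, 6, 9}.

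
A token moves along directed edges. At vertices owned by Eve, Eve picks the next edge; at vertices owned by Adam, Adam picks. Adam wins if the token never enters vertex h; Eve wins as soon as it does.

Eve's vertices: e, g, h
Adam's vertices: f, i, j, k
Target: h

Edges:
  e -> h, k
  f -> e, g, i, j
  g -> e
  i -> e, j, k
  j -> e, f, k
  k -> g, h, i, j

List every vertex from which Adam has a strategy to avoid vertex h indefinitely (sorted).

A0 = {h}
A1: add {e} — e (Eve) has e→h.
A2: add {g} — g (Eve) has g→e.
A3 = A2; e.g. f (Adam) can still go to i. Fixed point.
Eve's attractor = {e, g, h}; Adam avoids the target exactly from the complement.

f, i, j, k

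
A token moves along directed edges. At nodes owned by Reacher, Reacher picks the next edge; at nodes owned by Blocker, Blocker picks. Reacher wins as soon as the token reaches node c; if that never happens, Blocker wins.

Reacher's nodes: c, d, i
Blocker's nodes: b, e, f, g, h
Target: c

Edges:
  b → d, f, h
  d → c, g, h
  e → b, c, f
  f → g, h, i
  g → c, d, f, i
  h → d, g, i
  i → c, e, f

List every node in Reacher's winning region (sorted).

c, d, i

A0 = {c}
A1: add {d, i} — d (Reacher) has d→c; i (Reacher) has i→c.
A2 = A1; e.g. b (Blocker) can still go to f. Fixed point.
Reacher's winning region = {c, d, i}.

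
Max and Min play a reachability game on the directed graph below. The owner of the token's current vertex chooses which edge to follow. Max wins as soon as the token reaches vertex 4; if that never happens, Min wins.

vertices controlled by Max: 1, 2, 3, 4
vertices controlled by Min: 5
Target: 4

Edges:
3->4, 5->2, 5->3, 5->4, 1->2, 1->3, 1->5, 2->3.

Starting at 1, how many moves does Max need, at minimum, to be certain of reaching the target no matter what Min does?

A0 = {4}
A1: add {3} — 3 (Max) has 3→4.
A2: add {1, 2} — 1 (Max) has 1→3; 2 (Max) has 2→3.
1 enters the attractor at level 2, so Max can force the target in 2 moves from there.

2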